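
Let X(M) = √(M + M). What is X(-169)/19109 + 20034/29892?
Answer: 63/94 + 13*I*√2/19109 ≈ 0.67021 + 0.0009621*I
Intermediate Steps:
X(M) = √2*√M (X(M) = √(2*M) = √2*√M)
X(-169)/19109 + 20034/29892 = (√2*√(-169))/19109 + 20034/29892 = (√2*(13*I))*(1/19109) + 20034*(1/29892) = (13*I*√2)*(1/19109) + 63/94 = 13*I*√2/19109 + 63/94 = 63/94 + 13*I*√2/19109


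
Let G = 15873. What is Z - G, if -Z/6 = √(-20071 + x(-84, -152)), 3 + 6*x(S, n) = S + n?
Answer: -15873 - I*√723990 ≈ -15873.0 - 850.88*I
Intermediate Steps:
x(S, n) = -½ + S/6 + n/6 (x(S, n) = -½ + (S + n)/6 = -½ + (S/6 + n/6) = -½ + S/6 + n/6)
Z = -I*√723990 (Z = -6*√(-20071 + (-½ + (⅙)*(-84) + (⅙)*(-152))) = -6*√(-20071 + (-½ - 14 - 76/3)) = -6*√(-20071 - 239/6) = -I*√723990 ≈ -850.88*I)
Z - G = -I*√723990 - 1*15873 = -I*√723990 - 15873 = -15873 - I*√723990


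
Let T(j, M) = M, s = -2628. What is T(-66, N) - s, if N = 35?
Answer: 2663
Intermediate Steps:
T(-66, N) - s = 35 - 1*(-2628) = 35 + 2628 = 2663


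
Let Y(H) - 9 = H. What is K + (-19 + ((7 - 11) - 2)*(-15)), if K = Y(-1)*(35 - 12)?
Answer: 255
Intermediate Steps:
Y(H) = 9 + H
K = 184 (K = (9 - 1)*(35 - 12) = 8*23 = 184)
K + (-19 + ((7 - 11) - 2)*(-15)) = 184 + (-19 + ((7 - 11) - 2)*(-15)) = 184 + (-19 + (-4 - 2)*(-15)) = 184 + (-19 - 6*(-15)) = 184 + (-19 + 90) = 184 + 71 = 255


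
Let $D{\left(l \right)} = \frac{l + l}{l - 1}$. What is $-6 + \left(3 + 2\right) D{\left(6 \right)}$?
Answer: $6$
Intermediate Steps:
$D{\left(l \right)} = \frac{2 l}{-1 + l}$
$-6 + \left(3 + 2\right) D{\left(6 \right)} = -6 + \left(3 + 2\right) 2 \cdot 6 \frac{1}{-1 + 6} = -6 + 5 \cdot 2 \cdot 6 \cdot \frac{1}{5} = -6 + 5 \cdot \frac{12}{5} = -6 + 12 = 6$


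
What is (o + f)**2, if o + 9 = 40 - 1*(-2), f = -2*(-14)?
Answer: 3721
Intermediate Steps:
f = 28
o = 33 (o = -9 + (40 - 1*(-2)) = -9 + (40 + 2) = -9 + 42 = 33)
(o + f)**2 = (33 + 28)**2 = 61**2 = 3721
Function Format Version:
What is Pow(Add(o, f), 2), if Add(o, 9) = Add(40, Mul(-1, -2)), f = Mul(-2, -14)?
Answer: 3721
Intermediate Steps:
f = 28
o = 33 (o = Add(-9, Add(40, Mul(-1, -2))) = Add(-9, Add(40, 2)) = Add(-9, 42) = 33)
Pow(Add(o, f), 2) = Pow(Add(33, 28), 2) = Pow(61, 2) = 3721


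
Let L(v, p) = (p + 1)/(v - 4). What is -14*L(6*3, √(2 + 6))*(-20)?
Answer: 20 + 40*√2 ≈ 76.569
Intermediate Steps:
L(v, p) = (1 + p)/(-4 + v)
-14*L(6*3, √(2 + 6))*(-20) = -14*(1 + √(2 + 6))/(-4 + 6*3)*(-20) = -14*(1 + √8)/(-4 + 18)*(-20) = -14*(1 + 2*√2)/14*(-20) = -(1 + 2*√2)*(-20) = -14*(1/14 + √2/7)*(-20) = (-1 - 2*√2)*(-20) = 20 + 40*√2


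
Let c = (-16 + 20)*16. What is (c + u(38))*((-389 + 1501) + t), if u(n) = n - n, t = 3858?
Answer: 318080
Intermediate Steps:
u(n) = 0
c = 64 (c = 4*16 = 64)
(c + u(38))*((-389 + 1501) + t) = (64 + 0)*((-389 + 1501) + 3858) = 64*(1112 + 3858) = 64*4970 = 318080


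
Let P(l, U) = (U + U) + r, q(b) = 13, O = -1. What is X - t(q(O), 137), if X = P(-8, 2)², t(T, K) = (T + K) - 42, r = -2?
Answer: -104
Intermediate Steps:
P(l, U) = -2 + 2*U (P(l, U) = (U + U) - 2 = 2*U - 2 = -2 + 2*U)
t(T, K) = -42 + K + T (t(T, K) = (K + T) - 42 = -42 + K + T)
X = 4 (X = (-2 + 2*2)² = (-2 + 4)² = 2² = 4)
X - t(q(O), 137) = 4 - (-42 + 137 + 13) = 4 - 1*108 = 4 - 108 = -104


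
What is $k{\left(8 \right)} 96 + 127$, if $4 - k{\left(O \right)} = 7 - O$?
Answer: $607$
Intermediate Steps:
$k{\left(O \right)} = -3 + O$ ($k{\left(O \right)} = 4 - \left(7 - O\right) = 4 + \left(-7 + O\right) = -3 + O$)
$k{\left(8 \right)} 96 + 127 = \left(-3 + 8\right) 96 + 127 = 5 \cdot 96 + 127 = 480 + 127 = 607$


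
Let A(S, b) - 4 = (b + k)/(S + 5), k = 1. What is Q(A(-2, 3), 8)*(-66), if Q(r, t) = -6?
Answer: 396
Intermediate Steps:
A(S, b) = 4 + (1 + b)/(5 + S) (A(S, b) = 4 + (b + 1)/(S + 5) = 4 + (1 + b)/(5 + S))
Q(A(-2, 3), 8)*(-66) = -6*(-66) = 396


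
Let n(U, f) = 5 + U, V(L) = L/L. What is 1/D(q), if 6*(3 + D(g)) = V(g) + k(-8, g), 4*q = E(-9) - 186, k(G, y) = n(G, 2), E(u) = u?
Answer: -3/10 ≈ -0.30000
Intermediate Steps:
V(L) = 1
k(G, y) = 5 + G
q = -195/4 (q = (-9 - 186)/4 = (¼)*(-195) = -195/4 ≈ -48.750)
D(g) = -10/3 (D(g) = -3 + (1 + (5 - 8))/6 = -3 + (1 - 3)/6 = -3 + (⅙)*(-2) = -3 - ⅓ = -10/3)
1/D(q) = 1/(-10/3) = -3/10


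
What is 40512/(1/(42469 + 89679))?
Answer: 5353579776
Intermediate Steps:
40512/(1/(42469 + 89679)) = 40512/(1/132148) = 40512*132148 = 5353579776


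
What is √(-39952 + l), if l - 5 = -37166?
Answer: I*√77113 ≈ 277.69*I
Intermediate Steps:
l = -37161 (l = 5 - 37166 = -37161)
√(-39952 + l) = √(-39952 - 37161) = √(-77113) = I*√77113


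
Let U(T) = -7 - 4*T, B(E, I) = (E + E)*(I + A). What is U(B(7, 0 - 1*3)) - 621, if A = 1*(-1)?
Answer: -404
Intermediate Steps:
A = -1
B(E, I) = 2*E*(-1 + I) (B(E, I) = (E + E)*(I - 1) = (2*E)*(-1 + I) = 2*E*(-1 + I))
U(B(7, 0 - 1*3)) - 621 = (-7 - 8*7*(-1 + (0 - 1*3))) - 621 = (-7 - 8*7*(-1 + (0 - 3))) - 621 = (-7 - 8*7*(-1 - 3)) - 621 = (-7 - 8*7*(-4)) - 621 = (-7 - 4*(-56)) - 621 = (-7 + 224) - 621 = 217 - 621 = -404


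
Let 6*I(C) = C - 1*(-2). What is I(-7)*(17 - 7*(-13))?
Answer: -90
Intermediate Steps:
I(C) = 1/3 + C/6 (I(C) = (C - 1*(-2))/6 = (C + 2)/6 = (2 + C)/6 = 1/3 + C/6)
I(-7)*(17 - 7*(-13)) = (1/3 + (1/6)*(-7))*(17 - 7*(-13)) = (1/3 - 7/6)*(17 + 91) = -5/6*108 = -90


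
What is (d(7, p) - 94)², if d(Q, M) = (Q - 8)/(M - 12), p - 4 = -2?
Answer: 881721/100 ≈ 8817.2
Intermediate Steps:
p = 2 (p = 4 - 2 = 2)
d(Q, M) = (-8 + Q)/(-12 + M)
(d(7, p) - 94)² = ((-8 + 7)/(-12 + 2) - 94)² = (-1/(-10) - 94)² = (-⅒*(-1) - 94)² = (⅒ - 94)² = (-939/10)² = 881721/100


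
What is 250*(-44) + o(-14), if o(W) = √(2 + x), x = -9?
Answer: -11000 + I*√7 ≈ -11000.0 + 2.6458*I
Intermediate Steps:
o(W) = I*√7 (o(W) = √(2 - 9) = √(-7) = I*√7)
250*(-44) + o(-14) = 250*(-44) + I*√7 = -11000 + I*√7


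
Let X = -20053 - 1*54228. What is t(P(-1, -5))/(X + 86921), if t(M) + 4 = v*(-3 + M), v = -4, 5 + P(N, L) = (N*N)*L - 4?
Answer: 2/395 ≈ 0.0050633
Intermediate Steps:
P(N, L) = -9 + L*N² (P(N, L) = -5 + ((N*N)*L - 4) = -5 + (N²*L - 4) = -5 + (L*N² - 4) = -5 + (-4 + L*N²) = -9 + L*N²)
t(M) = 8 - 4*M (t(M) = -4 - 4*(-3 + M) = -4 + (12 - 4*M) = 8 - 4*M)
X = -74281 (X = -20053 - 54228 = -74281)
t(P(-1, -5))/(X + 86921) = (8 - 4*(-9 - 5*(-1)²))/(-74281 + 86921) = (8 - 4*(-9 - 5*1))/12640 = (8 - 4*(-9 - 5))*(1/12640) = (8 - 4*(-14))*(1/12640) = (8 + 56)*(1/12640) = 64*(1/12640) = 2/395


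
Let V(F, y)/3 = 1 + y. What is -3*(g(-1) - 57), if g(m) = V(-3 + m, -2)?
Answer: 180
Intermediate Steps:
V(F, y) = 3 + 3*y (V(F, y) = 3*(1 + y) = 3 + 3*y)
g(m) = -3 (g(m) = 3 + 3*(-2) = 3 - 6 = -3)
-3*(g(-1) - 57) = -3*(-3 - 57) = -3*(-60) = 180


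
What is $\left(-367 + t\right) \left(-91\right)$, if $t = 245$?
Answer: $11102$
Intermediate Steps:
$\left(-367 + t\right) \left(-91\right) = \left(-367 + 245\right) \left(-91\right) = \left(-122\right) \left(-91\right) = 11102$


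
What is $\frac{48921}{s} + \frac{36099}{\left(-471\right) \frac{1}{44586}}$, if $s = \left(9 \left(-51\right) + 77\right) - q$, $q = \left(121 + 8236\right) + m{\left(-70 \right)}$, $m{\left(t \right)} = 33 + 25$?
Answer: $- \frac{4719627544983}{1381129} \approx -3.4172 \cdot 10^{6}$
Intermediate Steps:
$m{\left(t \right)} = 58$
$q = 8415$ ($q = \left(121 + 8236\right) + 58 = 8357 + 58 = 8415$)
$s = -8797$ ($s = \left(9 \left(-51\right) + 77\right) - 8415 = \left(-459 + 77\right) - 8415 = -382 - 8415 = -8797$)
$\frac{48921}{s} + \frac{36099}{\left(-471\right) \frac{1}{44586}} = \frac{48921}{-8797} + \frac{36099}{\left(-471\right) \frac{1}{44586}} = 48921 \left(- \frac{1}{8797}\right) + \frac{36099}{\left(-471\right) \frac{1}{44586}} = - \frac{48921}{8797} + \frac{36099}{- \frac{157}{14862}} = - \frac{48921}{8797} + 36099 \left(- \frac{14862}{157}\right) = - \frac{48921}{8797} - \frac{536503338}{157} = - \frac{4719627544983}{1381129}$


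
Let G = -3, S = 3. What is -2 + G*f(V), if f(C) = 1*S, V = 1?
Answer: -11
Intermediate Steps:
f(C) = 3 (f(C) = 1*3 = 3)
-2 + G*f(V) = -2 - 3*3 = -2 - 9 = -11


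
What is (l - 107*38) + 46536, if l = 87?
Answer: 42557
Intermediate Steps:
(l - 107*38) + 46536 = (87 - 107*38) + 46536 = (87 - 4066) + 46536 = -3979 + 46536 = 42557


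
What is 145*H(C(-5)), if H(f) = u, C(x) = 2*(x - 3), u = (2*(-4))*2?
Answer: -2320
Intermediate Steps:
u = -16 (u = -8*2 = -16)
C(x) = -6 + 2*x (C(x) = 2*(-3 + x) = -6 + 2*x)
H(f) = -16
145*H(C(-5)) = 145*(-16) = -2320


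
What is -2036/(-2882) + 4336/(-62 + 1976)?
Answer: 372574/125367 ≈ 2.9719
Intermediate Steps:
-2036/(-2882) + 4336/(-62 + 1976) = -2036*(-1/2882) + 4336/1914 = 1018/1441 + 4336*(1/1914) = 1018/1441 + 2168/957 = 372574/125367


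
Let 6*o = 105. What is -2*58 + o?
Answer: -197/2 ≈ -98.500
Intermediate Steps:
o = 35/2 (o = (⅙)*105 = 35/2 ≈ 17.500)
-2*58 + o = -2*58 + 35/2 = -116 + 35/2 = -197/2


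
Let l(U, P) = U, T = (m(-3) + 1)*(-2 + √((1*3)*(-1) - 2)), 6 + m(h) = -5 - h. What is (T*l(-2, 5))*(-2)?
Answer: 56 - 28*I*√5 ≈ 56.0 - 62.61*I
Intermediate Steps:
m(h) = -11 - h (m(h) = -6 + (-5 - h) = -11 - h)
T = 14 - 7*I*√5 (T = ((-11 - 1*(-3)) + 1)*(-2 + √((1*3)*(-1) - 2)) = ((-11 + 3) + 1)*(-2 + √(3*(-1) - 2)) = (-8 + 1)*(-2 + √(-3 - 2)) = -7*(-2 + √(-5)) = -7*(-2 + I*√5) = 14 - 7*I*√5 ≈ 14.0 - 15.652*I)
(T*l(-2, 5))*(-2) = ((14 - 7*I*√5)*(-2))*(-2) = (-28 + 14*I*√5)*(-2) = 56 - 28*I*√5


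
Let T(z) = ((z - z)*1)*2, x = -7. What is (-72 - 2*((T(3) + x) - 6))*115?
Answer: -5290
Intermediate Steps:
T(z) = 0 (T(z) = (0*1)*2 = 0*2 = 0)
(-72 - 2*((T(3) + x) - 6))*115 = (-72 - 2*((0 - 7) - 6))*115 = (-72 - 2*(-7 - 6))*115 = (-72 - 2*(-13))*115 = (-72 + 26)*115 = -46*115 = -5290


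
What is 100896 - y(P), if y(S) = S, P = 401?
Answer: 100495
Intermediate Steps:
100896 - y(P) = 100896 - 1*401 = 100896 - 401 = 100495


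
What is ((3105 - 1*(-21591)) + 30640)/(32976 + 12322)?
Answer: 27668/22649 ≈ 1.2216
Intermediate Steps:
((3105 - 1*(-21591)) + 30640)/(32976 + 12322) = ((3105 + 21591) + 30640)/45298 = (24696 + 30640)*(1/45298) = 55336*(1/45298) = 27668/22649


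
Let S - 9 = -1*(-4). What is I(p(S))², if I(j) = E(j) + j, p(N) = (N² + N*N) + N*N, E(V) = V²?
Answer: 66335093136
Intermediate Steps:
S = 13 (S = 9 - 1*(-4) = 9 + 4 = 13)
p(N) = 3*N² (p(N) = (N² + N²) + N² = 2*N² + N² = 3*N²)
I(j) = j + j² (I(j) = j² + j = j + j²)
I(p(S))² = ((3*13²)*(1 + 3*13²))² = ((3*169)*(1 + 3*169))² = (507*(1 + 507))² = (507*508)² = 257556² = 66335093136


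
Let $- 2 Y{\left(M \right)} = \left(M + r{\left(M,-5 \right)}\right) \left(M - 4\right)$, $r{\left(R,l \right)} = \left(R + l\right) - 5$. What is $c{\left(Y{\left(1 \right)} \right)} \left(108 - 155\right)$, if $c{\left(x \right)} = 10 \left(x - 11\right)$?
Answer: $10810$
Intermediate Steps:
$r{\left(R,l \right)} = -5 + R + l$
$Y{\left(M \right)} = - \frac{\left(-10 + 2 M\right) \left(-4 + M\right)}{2}$ ($Y{\left(M \right)} = - \frac{\left(M - \left(10 - M\right)\right) \left(M - 4\right)}{2} = - \frac{\left(M + \left(-10 + M\right)\right) \left(-4 + M\right)}{2} = - \frac{\left(-10 + 2 M\right) \left(-4 + M\right)}{2}$)
$c{\left(x \right)} = -110 + 10 x$ ($c{\left(x \right)} = 10 \left(-11 + x\right) = -110 + 10 x$)
$c{\left(Y{\left(1 \right)} \right)} \left(108 - 155\right) = \left(-110 + 10 \left(-20 - 1^{2} + 9 \cdot 1\right)\right) \left(108 - 155\right) = \left(-110 + 10 \left(-20 - 1 + 9\right)\right) \left(108 - 155\right) = \left(-110 + 10 \left(-20 - 1 + 9\right)\right) \left(-47\right) = \left(-110 + 10 \left(-12\right)\right) \left(-47\right) = \left(-110 - 120\right) \left(-47\right) = \left(-230\right) \left(-47\right) = 10810$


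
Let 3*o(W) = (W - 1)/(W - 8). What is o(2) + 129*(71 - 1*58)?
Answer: 30185/18 ≈ 1676.9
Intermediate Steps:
o(W) = (-1 + W)/(3*(-8 + W)) (o(W) = ((W - 1)/(W - 8))/3 = ((-1 + W)/(-8 + W))/3 = (-1 + W)/(3*(-8 + W)))
o(2) + 129*(71 - 1*58) = (-1 + 2)/(3*(-8 + 2)) + 129*(71 - 1*58) = (1/3)*1/(-6) + 129*(71 - 58) = (1/3)*(-1/6)*1 + 129*13 = -1/18 + 1677 = 30185/18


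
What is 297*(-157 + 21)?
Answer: -40392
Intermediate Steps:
297*(-157 + 21) = 297*(-136) = -40392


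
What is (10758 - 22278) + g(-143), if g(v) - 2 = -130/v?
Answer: -126688/11 ≈ -11517.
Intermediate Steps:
g(v) = 2 - 130/v
(10758 - 22278) + g(-143) = (10758 - 22278) + (2 - 130/(-143)) = -11520 + (2 - 130*(-1/143)) = -11520 + (2 + 10/11) = -11520 + 32/11 = -126688/11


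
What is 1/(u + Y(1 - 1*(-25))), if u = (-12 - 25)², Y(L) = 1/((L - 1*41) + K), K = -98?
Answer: 113/154696 ≈ 0.00073047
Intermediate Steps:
Y(L) = 1/(-139 + L) (Y(L) = 1/((L - 1*41) - 98) = 1/((L - 41) - 98) = 1/((-41 + L) - 98) = 1/(-139 + L))
u = 1369 (u = (-37)² = 1369)
1/(u + Y(1 - 1*(-25))) = 1/(1369 + 1/(-139 + (1 - 1*(-25)))) = 1/(1369 + 1/(-139 + (1 + 25))) = 1/(1369 + 1/(-139 + 26)) = 1/(1369 + 1/(-113)) = 1/(1369 - 1/113) = 1/(154696/113) = 113/154696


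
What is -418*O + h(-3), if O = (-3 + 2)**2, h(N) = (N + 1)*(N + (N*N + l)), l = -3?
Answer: -424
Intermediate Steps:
h(N) = (1 + N)*(-3 + N + N**2) (h(N) = (N + 1)*(N + (N*N - 3)) = (1 + N)*(N + (N**2 - 3)) = (1 + N)*(N + (-3 + N**2)) = (1 + N)*(-3 + N + N**2))
O = 1 (O = (-1)**2 = 1)
-418*O + h(-3) = -418*1 + (-3 + (-3)**3 - 2*(-3) + 2*(-3)**2) = -418 + (-3 - 27 + 6 + 2*9) = -418 + (-3 - 27 + 6 + 18) = -418 - 6 = -424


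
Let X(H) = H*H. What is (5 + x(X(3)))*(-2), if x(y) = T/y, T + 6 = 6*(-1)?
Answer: -22/3 ≈ -7.3333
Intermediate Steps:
T = -12 (T = -6 + 6*(-1) = -6 - 6 = -12)
X(H) = H**2
x(y) = -12/y
(5 + x(X(3)))*(-2) = (5 - 12/(3**2))*(-2) = (5 - 12/9)*(-2) = (5 - 12*1/9)*(-2) = (5 - 4/3)*(-2) = (11/3)*(-2) = -22/3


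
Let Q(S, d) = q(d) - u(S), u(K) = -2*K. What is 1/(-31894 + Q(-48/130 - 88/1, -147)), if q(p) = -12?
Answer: -65/2085378 ≈ -3.1169e-5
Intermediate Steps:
Q(S, d) = -12 + 2*S (Q(S, d) = -12 - (-2)*S = -12 + 2*S)
1/(-31894 + Q(-48/130 - 88/1, -147)) = 1/(-31894 + (-12 + 2*(-48/130 - 88/1))) = 1/(-31894 + (-12 + 2*(-48*1/130 - 88*1))) = 1/(-31894 + (-12 + 2*(-24/65 - 88))) = 1/(-31894 + (-12 + 2*(-5744/65))) = 1/(-31894 + (-12 - 11488/65)) = 1/(-31894 - 12268/65) = 1/(-2085378/65) = -65/2085378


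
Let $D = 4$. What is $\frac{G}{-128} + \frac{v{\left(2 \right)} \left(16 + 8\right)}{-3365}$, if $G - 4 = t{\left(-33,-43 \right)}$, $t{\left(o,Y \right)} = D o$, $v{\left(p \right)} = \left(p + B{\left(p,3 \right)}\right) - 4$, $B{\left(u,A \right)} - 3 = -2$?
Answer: $\frac{3389}{3365} \approx 1.0071$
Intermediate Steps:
$B{\left(u,A \right)} = 1$ ($B{\left(u,A \right)} = 3 - 2 = 1$)
$v{\left(p \right)} = -3 + p$ ($v{\left(p \right)} = \left(p + 1\right) - 4 = \left(1 + p\right) - 4 = -3 + p$)
$t{\left(o,Y \right)} = 4 o$
$G = -128$ ($G = 4 + 4 \left(-33\right) = 4 - 132 = -128$)
$\frac{G}{-128} + \frac{v{\left(2 \right)} \left(16 + 8\right)}{-3365} = - \frac{128}{-128} + \frac{\left(-3 + 2\right) \left(16 + 8\right)}{-3365} = \left(-128\right) \left(- \frac{1}{128}\right) + \left(-1\right) 24 \left(- \frac{1}{3365}\right) = 1 - - \frac{24}{3365} = 1 + \frac{24}{3365} = \frac{3389}{3365}$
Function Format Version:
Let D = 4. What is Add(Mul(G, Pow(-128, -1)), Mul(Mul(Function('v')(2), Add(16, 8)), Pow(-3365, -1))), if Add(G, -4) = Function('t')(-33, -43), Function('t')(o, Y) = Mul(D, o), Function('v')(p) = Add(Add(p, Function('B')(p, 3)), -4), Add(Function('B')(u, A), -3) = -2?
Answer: Rational(3389, 3365) ≈ 1.0071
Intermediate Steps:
Function('B')(u, A) = 1 (Function('B')(u, A) = Add(3, -2) = 1)
Function('v')(p) = Add(-3, p) (Function('v')(p) = Add(Add(p, 1), -4) = Add(Add(1, p), -4) = Add(-3, p))
Function('t')(o, Y) = Mul(4, o)
G = -128 (G = Add(4, Mul(4, -33)) = Add(4, -132) = -128)
Add(Mul(G, Pow(-128, -1)), Mul(Mul(Function('v')(2), Add(16, 8)), Pow(-3365, -1))) = Add(Mul(-128, Pow(-128, -1)), Mul(Mul(Add(-3, 2), Add(16, 8)), Pow(-3365, -1))) = Add(Mul(-128, Rational(-1, 128)), Mul(Mul(-1, 24), Rational(-1, 3365))) = Add(1, Mul(-24, Rational(-1, 3365))) = Add(1, Rational(24, 3365)) = Rational(3389, 3365)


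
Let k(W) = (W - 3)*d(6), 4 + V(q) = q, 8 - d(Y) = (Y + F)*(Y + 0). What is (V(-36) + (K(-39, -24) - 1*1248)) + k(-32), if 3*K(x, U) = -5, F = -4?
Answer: -3449/3 ≈ -1149.7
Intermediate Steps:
K(x, U) = -5/3 (K(x, U) = (⅓)*(-5) = -5/3)
d(Y) = 8 - Y*(-4 + Y) (d(Y) = 8 - (Y - 4)*(Y + 0) = 8 - (-4 + Y)*Y = 8 - Y*(-4 + Y))
V(q) = -4 + q
k(W) = 12 - 4*W (k(W) = (W - 3)*(8 - 1*6² + 4*6) = (-3 + W)*(8 - 1*36 + 24) = (-3 + W)*(8 - 36 + 24) = (-3 + W)*(-4) = 12 - 4*W)
(V(-36) + (K(-39, -24) - 1*1248)) + k(-32) = ((-4 - 36) + (-5/3 - 1*1248)) + (12 - 4*(-32)) = (-40 + (-5/3 - 1248)) + (12 + 128) = (-40 - 3749/3) + 140 = -3869/3 + 140 = -3449/3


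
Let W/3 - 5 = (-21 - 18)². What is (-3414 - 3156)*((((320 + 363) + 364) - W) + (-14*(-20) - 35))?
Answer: 21589020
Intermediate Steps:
W = 4578 (W = 15 + 3*(-21 - 18)² = 15 + 3*(-39)² = 15 + 3*1521 = 15 + 4563 = 4578)
(-3414 - 3156)*((((320 + 363) + 364) - W) + (-14*(-20) - 35)) = (-3414 - 3156)*((((320 + 363) + 364) - 1*4578) + (-14*(-20) - 35)) = -6570*(((683 + 364) - 4578) + (280 - 35)) = -6570*((1047 - 4578) + 245) = -6570*(-3531 + 245) = -6570*(-3286) = 21589020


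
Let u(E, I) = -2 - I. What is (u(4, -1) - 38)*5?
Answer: -195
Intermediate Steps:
(u(4, -1) - 38)*5 = ((-2 - 1*(-1)) - 38)*5 = ((-2 + 1) - 38)*5 = (-1 - 38)*5 = -39*5 = -195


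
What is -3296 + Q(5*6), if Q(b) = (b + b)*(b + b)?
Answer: 304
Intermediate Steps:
Q(b) = 4*b**2 (Q(b) = (2*b)*(2*b) = 4*b**2)
-3296 + Q(5*6) = -3296 + 4*(5*6)**2 = -3296 + 4*30**2 = -3296 + 4*900 = -3296 + 3600 = 304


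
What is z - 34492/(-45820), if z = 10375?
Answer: 118854248/11455 ≈ 10376.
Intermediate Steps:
z - 34492/(-45820) = 10375 - 34492/(-45820) = 10375 - 34492*(-1/45820) = 10375 + 8623/11455 = 118854248/11455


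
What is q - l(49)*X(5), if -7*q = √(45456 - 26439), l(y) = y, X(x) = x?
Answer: -245 - 3*√2113/7 ≈ -264.70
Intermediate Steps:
q = -3*√2113/7 (q = -√(45456 - 26439)/7 = -3*√2113/7 ≈ -19.700)
q - l(49)*X(5) = -3*√2113/7 - 49*5 = -3*√2113/7 - 1*245 = -3*√2113/7 - 245 = -245 - 3*√2113/7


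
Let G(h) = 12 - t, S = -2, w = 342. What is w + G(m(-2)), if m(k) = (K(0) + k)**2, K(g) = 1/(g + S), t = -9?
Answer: 363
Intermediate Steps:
K(g) = 1/(-2 + g) (K(g) = 1/(g - 2) = 1/(-2 + g))
m(k) = (-1/2 + k)**2 (m(k) = (1/(-2 + 0) + k)**2 = (1/(-2) + k)**2 = (-1/2 + k)**2)
G(h) = 21 (G(h) = 12 - 1*(-9) = 12 + 9 = 21)
w + G(m(-2)) = 342 + 21 = 363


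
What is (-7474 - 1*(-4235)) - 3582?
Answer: -6821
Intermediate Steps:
(-7474 - 1*(-4235)) - 3582 = (-7474 + 4235) - 3582 = -3239 - 3582 = -6821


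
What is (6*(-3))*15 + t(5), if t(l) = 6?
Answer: -264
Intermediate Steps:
(6*(-3))*15 + t(5) = (6*(-3))*15 + 6 = -18*15 + 6 = -270 + 6 = -264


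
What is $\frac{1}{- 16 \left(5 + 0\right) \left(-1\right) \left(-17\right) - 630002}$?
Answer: $- \frac{1}{631362} \approx -1.5839 \cdot 10^{-6}$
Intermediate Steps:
$\frac{1}{- 16 \left(5 + 0\right) \left(-1\right) \left(-17\right) - 630002} = \frac{1}{- 16 \cdot 5 \left(-1\right) \left(-17\right) - 630002} = \frac{1}{\left(-16\right) \left(-5\right) \left(-17\right) - 630002} = \frac{1}{80 \left(-17\right) - 630002} = \frac{1}{-1360 - 630002} = \frac{1}{-631362} = - \frac{1}{631362}$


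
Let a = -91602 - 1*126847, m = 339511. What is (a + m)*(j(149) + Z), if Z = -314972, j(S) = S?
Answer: -38113102026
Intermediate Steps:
a = -218449 (a = -91602 - 126847 = -218449)
(a + m)*(j(149) + Z) = (-218449 + 339511)*(149 - 314972) = 121062*(-314823) = -38113102026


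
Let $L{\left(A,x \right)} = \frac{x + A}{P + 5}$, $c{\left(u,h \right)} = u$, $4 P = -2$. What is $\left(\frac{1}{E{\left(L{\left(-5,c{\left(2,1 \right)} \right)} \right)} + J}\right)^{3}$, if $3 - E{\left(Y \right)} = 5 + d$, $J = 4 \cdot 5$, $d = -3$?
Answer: $\frac{1}{9261} \approx 0.00010798$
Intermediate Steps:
$P = - \frac{1}{2}$ ($P = \frac{1}{4} \left(-2\right) = - \frac{1}{2} \approx -0.5$)
$L{\left(A,x \right)} = \frac{2 A}{9} + \frac{2 x}{9}$ ($L{\left(A,x \right)} = \frac{x + A}{- \frac{1}{2} + 5} = \frac{A + x}{\frac{9}{2}} = \left(A + x\right) \frac{2}{9} = \frac{2 A}{9} + \frac{2 x}{9}$)
$J = 20$
$E{\left(Y \right)} = 1$ ($E{\left(Y \right)} = 3 - \left(5 - 3\right) = 3 - 2 = 1$)
$\left(\frac{1}{E{\left(L{\left(-5,c{\left(2,1 \right)} \right)} \right)} + J}\right)^{3} = \left(\frac{1}{1 + 20}\right)^{3} = \left(\frac{1}{21}\right)^{3} = \frac{1}{9261}$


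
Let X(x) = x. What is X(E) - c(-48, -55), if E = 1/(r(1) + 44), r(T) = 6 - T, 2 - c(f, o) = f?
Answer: -2449/49 ≈ -49.980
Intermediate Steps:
c(f, o) = 2 - f
E = 1/49 (E = 1/((6 - 1*1) + 44) = 1/((6 - 1) + 44) = 1/(5 + 44) = 1/49 ≈ 0.020408)
X(E) - c(-48, -55) = 1/49 - (2 - 1*(-48)) = 1/49 - (2 + 48) = 1/49 - 1*50 = 1/49 - 50 = -2449/49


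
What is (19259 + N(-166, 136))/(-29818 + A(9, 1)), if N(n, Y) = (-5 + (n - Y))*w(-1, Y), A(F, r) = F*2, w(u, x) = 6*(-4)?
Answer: -26627/29800 ≈ -0.89352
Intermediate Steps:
w(u, x) = -24
A(F, r) = 2*F
N(n, Y) = 120 - 24*n + 24*Y (N(n, Y) = (-5 + (n - Y))*(-24) = (-5 + n - Y)*(-24) = 120 - 24*n + 24*Y)
(19259 + N(-166, 136))/(-29818 + A(9, 1)) = (19259 + (120 - 24*(-166) + 24*136))/(-29818 + 2*9) = (19259 + (120 + 3984 + 3264))/(-29818 + 18) = (19259 + 7368)/(-29800) = 26627*(-1/29800) = -26627/29800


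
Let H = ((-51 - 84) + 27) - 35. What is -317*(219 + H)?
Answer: -24092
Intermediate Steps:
H = -143 (H = (-135 + 27) - 35 = -108 - 35 = -143)
-317*(219 + H) = -317*(219 - 143) = -317*76 = -24092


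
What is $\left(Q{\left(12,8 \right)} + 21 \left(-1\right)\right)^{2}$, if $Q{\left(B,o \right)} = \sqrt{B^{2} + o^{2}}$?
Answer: $649 - 168 \sqrt{13} \approx 43.267$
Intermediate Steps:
$\left(Q{\left(12,8 \right)} + 21 \left(-1\right)\right)^{2} = \left(\sqrt{12^{2} + 8^{2}} + 21 \left(-1\right)\right)^{2} = \left(\sqrt{144 + 64} - 21\right)^{2} = \left(\sqrt{208} - 21\right)^{2} = \left(4 \sqrt{13} - 21\right)^{2} = \left(-21 + 4 \sqrt{13}\right)^{2}$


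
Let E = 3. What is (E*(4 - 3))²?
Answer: 9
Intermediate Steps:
(E*(4 - 3))² = (3*(4 - 3))² = (3*1)² = 3² = 9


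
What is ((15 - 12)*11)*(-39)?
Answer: -1287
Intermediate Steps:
((15 - 12)*11)*(-39) = (3*11)*(-39) = 33*(-39) = -1287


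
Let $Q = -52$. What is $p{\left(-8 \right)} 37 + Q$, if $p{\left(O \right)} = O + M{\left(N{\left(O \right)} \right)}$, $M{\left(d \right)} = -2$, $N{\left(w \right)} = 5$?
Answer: $-422$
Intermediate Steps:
$p{\left(O \right)} = -2 + O$ ($p{\left(O \right)} = O - 2 = -2 + O$)
$p{\left(-8 \right)} 37 + Q = \left(-2 - 8\right) 37 - 52 = \left(-10\right) 37 - 52 = -370 - 52 = -422$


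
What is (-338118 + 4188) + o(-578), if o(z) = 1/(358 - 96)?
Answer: -87489659/262 ≈ -3.3393e+5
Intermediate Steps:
o(z) = 1/262
(-338118 + 4188) + o(-578) = (-338118 + 4188) + 1/262 = -333930 + 1/262 = -87489659/262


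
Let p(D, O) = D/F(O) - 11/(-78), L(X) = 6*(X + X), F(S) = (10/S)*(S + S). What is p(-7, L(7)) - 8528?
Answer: -6652003/780 ≈ -8528.2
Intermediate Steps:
F(S) = 20 (F(S) = (10/S)*(2*S) = 20)
L(X) = 12*X (L(X) = 6*(2*X) = 12*X)
p(D, O) = 11/78 + D/20 (p(D, O) = D/20 - 11/(-78) = D*(1/20) - 11*(-1/78) = D/20 + 11/78 = 11/78 + D/20)
p(-7, L(7)) - 8528 = (11/78 + (1/20)*(-7)) - 8528 = (11/78 - 7/20) - 8528 = -163/780 - 8528 = -6652003/780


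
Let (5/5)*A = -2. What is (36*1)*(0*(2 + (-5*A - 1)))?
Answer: 0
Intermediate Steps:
A = -2
(36*1)*(0*(2 + (-5*A - 1))) = (36*1)*(0*(2 + (-5*(-2) - 1))) = 36*(0*(2 + (10 - 1))) = 36*(0*(2 + 9)) = 36*(0*11) = 36*0 = 0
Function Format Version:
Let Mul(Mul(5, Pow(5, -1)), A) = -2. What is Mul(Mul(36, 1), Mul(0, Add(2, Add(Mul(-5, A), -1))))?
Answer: 0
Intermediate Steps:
A = -2
Mul(Mul(36, 1), Mul(0, Add(2, Add(Mul(-5, A), -1)))) = Mul(Mul(36, 1), Mul(0, Add(2, Add(Mul(-5, -2), -1)))) = Mul(36, Mul(0, Add(2, Add(10, -1)))) = Mul(36, Mul(0, Add(2, 9))) = Mul(36, Mul(0, 11)) = Mul(36, 0) = 0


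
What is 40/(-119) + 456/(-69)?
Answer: -19008/2737 ≈ -6.9448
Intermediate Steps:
40/(-119) + 456/(-69) = 40*(-1/119) + 456*(-1/69) = -40/119 - 152/23 = -19008/2737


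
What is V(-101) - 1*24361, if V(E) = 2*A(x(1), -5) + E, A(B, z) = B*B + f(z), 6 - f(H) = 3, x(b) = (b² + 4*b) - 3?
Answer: -24448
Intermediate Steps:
x(b) = -3 + b² + 4*b
f(H) = 3 (f(H) = 6 - 1*3 = 6 - 3 = 3)
A(B, z) = 3 + B² (A(B, z) = B*B + 3 = B² + 3 = 3 + B²)
V(E) = 14 + E (V(E) = 2*(3 + (-3 + 1² + 4*1)²) + E = 2*(3 + (-3 + 1 + 4)²) + E = 2*(3 + 2²) + E = 2*(3 + 4) + E = 2*7 + E = 14 + E)
V(-101) - 1*24361 = (14 - 101) - 1*24361 = -87 - 24361 = -24448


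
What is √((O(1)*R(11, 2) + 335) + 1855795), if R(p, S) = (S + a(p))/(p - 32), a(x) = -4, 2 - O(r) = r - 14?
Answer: 2*√22737610/7 ≈ 1362.4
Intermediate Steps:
O(r) = 16 - r (O(r) = 2 - (r - 14) = 2 - (-14 + r) = 2 + (14 - r) = 16 - r)
R(p, S) = (-4 + S)/(-32 + p) (R(p, S) = (S - 4)/(p - 32) = (-4 + S)/(-32 + p))
√((O(1)*R(11, 2) + 335) + 1855795) = √(((16 - 1*1)*((-4 + 2)/(-32 + 11)) + 335) + 1855795) = √(((16 - 1)*(-2/(-21)) + 335) + 1855795) = √((15*(-1/21*(-2)) + 335) + 1855795) = √((15*(2/21) + 335) + 1855795) = √((10/7 + 335) + 1855795) = √(2355/7 + 1855795) = √(12992920/7) = 2*√22737610/7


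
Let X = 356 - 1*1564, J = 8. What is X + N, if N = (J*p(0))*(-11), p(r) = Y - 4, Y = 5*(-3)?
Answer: 464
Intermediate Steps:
Y = -15
p(r) = -19 (p(r) = -15 - 4 = -19)
X = -1208 (X = 356 - 1564 = -1208)
N = 1672 (N = (8*(-19))*(-11) = -152*(-11) = 1672)
X + N = -1208 + 1672 = 464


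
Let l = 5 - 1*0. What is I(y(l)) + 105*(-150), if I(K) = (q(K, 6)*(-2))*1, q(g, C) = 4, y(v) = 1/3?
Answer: -15758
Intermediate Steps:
l = 5 (l = 5 + 0 = 5)
y(v) = 1/3
I(K) = -8 (I(K) = (4*(-2))*1 = -8*1 = -8)
I(y(l)) + 105*(-150) = -8 + 105*(-150) = -8 - 15750 = -15758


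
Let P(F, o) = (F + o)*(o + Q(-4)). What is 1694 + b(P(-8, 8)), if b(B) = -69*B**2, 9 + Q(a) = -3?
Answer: 1694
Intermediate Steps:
Q(a) = -12 (Q(a) = -9 - 3 = -12)
P(F, o) = (-12 + o)*(F + o) (P(F, o) = (F + o)*(o - 12) = (F + o)*(-12 + o) = (-12 + o)*(F + o))
1694 + b(P(-8, 8)) = 1694 - 69*(8**2 - 12*(-8) - 12*8 - 8*8)**2 = 1694 - 69*(64 + 96 - 96 - 64)**2 = 1694 - 69*0**2 = 1694 - 69*0 = 1694 + 0 = 1694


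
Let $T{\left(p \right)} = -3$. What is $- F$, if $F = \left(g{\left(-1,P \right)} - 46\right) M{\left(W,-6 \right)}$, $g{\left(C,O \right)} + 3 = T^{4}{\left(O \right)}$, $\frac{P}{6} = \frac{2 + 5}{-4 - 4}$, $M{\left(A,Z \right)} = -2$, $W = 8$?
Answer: $64$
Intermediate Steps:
$P = - \frac{21}{4}$ ($P = 6 \frac{2 + 5}{-4 - 4} = 6 \frac{7}{-8} = 6 \cdot 7 \left(- \frac{1}{8}\right) = 6 \left(- \frac{7}{8}\right) = - \frac{21}{4} \approx -5.25$)
$g{\left(C,O \right)} = 78$ ($g{\left(C,O \right)} = -3 + \left(-3\right)^{4} = -3 + 81 = 78$)
$F = -64$ ($F = \left(78 - 46\right) \left(-2\right) = 32 \left(-2\right) = -64$)
$- F = \left(-1\right) \left(-64\right) = 64$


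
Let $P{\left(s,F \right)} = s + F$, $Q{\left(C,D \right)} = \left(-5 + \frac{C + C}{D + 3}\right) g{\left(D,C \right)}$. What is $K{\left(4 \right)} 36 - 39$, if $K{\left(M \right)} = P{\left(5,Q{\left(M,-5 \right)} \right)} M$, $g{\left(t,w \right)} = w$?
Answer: $-4503$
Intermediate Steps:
$Q{\left(C,D \right)} = C \left(-5 + \frac{2 C}{3 + D}\right)$ ($Q{\left(C,D \right)} = \left(-5 + \frac{C + C}{D + 3}\right) C = \left(-5 + \frac{2 C}{3 + D}\right) C = C \left(-5 + \frac{2 C}{3 + D}\right)$)
$P{\left(s,F \right)} = F + s$
$K{\left(M \right)} = M \left(5 - \frac{M \left(10 + 2 M\right)}{2}\right)$ ($K{\left(M \right)} = \left(\frac{M \left(-15 - -25 + 2 M\right)}{3 - 5} + 5\right) M = \left(\frac{M \left(-15 + 25 + 2 M\right)}{-2} + 5\right) M = \left(M \left(- \frac{1}{2}\right) \left(10 + 2 M\right) + 5\right) M = \left(- \frac{M \left(10 + 2 M\right)}{2} + 5\right) M = \left(5 - \frac{M \left(10 + 2 M\right)}{2}\right) M = M \left(5 - \frac{M \left(10 + 2 M\right)}{2}\right)$)
$K{\left(4 \right)} 36 - 39 = 4 \left(5 - 4 \left(5 + 4\right)\right) 36 - 39 = 4 \left(5 - 4 \cdot 9\right) 36 - 39 = 4 \left(5 - 36\right) 36 - 39 = 4 \left(-31\right) 36 - 39 = \left(-124\right) 36 - 39 = -4464 - 39 = -4503$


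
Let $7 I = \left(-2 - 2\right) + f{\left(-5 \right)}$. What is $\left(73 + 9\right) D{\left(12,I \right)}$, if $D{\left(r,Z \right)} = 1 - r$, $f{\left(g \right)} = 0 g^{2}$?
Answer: $-902$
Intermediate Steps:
$f{\left(g \right)} = 0$
$I = - \frac{4}{7}$ ($I = \frac{\left(-2 - 2\right) + 0}{7} = \frac{-4 + 0}{7} = \frac{1}{7} \left(-4\right) = - \frac{4}{7} \approx -0.57143$)
$\left(73 + 9\right) D{\left(12,I \right)} = \left(73 + 9\right) \left(1 - 12\right) = 82 \left(1 - 12\right) = 82 \left(-11\right) = -902$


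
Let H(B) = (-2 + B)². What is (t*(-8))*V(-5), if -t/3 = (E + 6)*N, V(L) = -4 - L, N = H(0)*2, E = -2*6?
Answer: -1152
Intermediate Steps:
E = -12
N = 8 (N = (-2 + 0)²*2 = (-2)²*2 = 4*2 = 8)
t = 144 (t = -3*(-12 + 6)*8 = -(-18)*8 = -3*(-48) = 144)
(t*(-8))*V(-5) = (144*(-8))*(-4 - 1*(-5)) = -1152*(-4 + 5) = -1152*1 = -1152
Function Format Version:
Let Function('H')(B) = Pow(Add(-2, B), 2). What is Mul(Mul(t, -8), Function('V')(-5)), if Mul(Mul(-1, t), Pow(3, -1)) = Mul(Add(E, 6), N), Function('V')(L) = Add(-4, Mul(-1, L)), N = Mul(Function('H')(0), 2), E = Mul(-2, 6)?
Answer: -1152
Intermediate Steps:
E = -12
N = 8 (N = Mul(Pow(Add(-2, 0), 2), 2) = Mul(Pow(-2, 2), 2) = Mul(4, 2) = 8)
t = 144 (t = Mul(-3, Mul(Add(-12, 6), 8)) = Mul(-3, Mul(-6, 8)) = Mul(-3, -48) = 144)
Mul(Mul(t, -8), Function('V')(-5)) = Mul(Mul(144, -8), Add(-4, Mul(-1, -5))) = Mul(-1152, Add(-4, 5)) = Mul(-1152, 1) = -1152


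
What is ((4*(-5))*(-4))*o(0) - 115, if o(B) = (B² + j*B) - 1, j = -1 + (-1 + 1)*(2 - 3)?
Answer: -195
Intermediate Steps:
j = -1 (j = -1 + 0*(-1) = -1 + 0 = -1)
o(B) = -1 + B² - B (o(B) = (B² - B) - 1 = -1 + B² - B)
((4*(-5))*(-4))*o(0) - 115 = ((4*(-5))*(-4))*(-1 + 0² - 1*0) - 115 = (-20*(-4))*(-1 + 0 + 0) - 115 = 80*(-1) - 115 = -80 - 115 = -195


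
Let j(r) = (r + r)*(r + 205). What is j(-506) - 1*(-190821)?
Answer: 495433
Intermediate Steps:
j(r) = 2*r*(205 + r) (j(r) = (2*r)*(205 + r) = 2*r*(205 + r))
j(-506) - 1*(-190821) = 2*(-506)*(205 - 506) - 1*(-190821) = 2*(-506)*(-301) + 190821 = 304612 + 190821 = 495433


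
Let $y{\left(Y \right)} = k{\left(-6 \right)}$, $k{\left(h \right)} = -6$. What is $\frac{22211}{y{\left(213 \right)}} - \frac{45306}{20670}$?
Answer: $- \frac{76562201}{20670} \approx -3704.0$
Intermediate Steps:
$y{\left(Y \right)} = -6$
$\frac{22211}{y{\left(213 \right)}} - \frac{45306}{20670} = \frac{22211}{-6} - \frac{45306}{20670} = 22211 \left(- \frac{1}{6}\right) - \frac{7551}{3445} = - \frac{22211}{6} - \frac{7551}{3445} = - \frac{76562201}{20670}$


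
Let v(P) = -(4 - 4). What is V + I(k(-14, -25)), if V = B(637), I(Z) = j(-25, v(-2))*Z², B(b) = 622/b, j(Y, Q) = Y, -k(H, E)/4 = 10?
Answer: -25479378/637 ≈ -39999.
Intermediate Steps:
v(P) = 0 (v(P) = -1*0 = 0)
k(H, E) = -40 (k(H, E) = -4*10 = -40)
I(Z) = -25*Z²
V = 622/637 ≈ 0.97645
V + I(k(-14, -25)) = 622/637 - 25*(-40)² = 622/637 - 25*1600 = 622/637 - 40000 = -25479378/637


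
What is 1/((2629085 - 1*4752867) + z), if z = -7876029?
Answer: -1/9999811 ≈ -1.0000e-7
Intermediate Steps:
1/((2629085 - 1*4752867) + z) = 1/((2629085 - 1*4752867) - 7876029) = 1/((2629085 - 4752867) - 7876029) = 1/(-2123782 - 7876029) = 1/(-9999811) = -1/9999811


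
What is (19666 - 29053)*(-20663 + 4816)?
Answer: 148755789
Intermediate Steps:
(19666 - 29053)*(-20663 + 4816) = -9387*(-15847) = 148755789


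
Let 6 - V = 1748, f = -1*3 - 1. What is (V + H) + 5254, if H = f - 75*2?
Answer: 3358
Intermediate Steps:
f = -4 (f = -3 - 1 = -4)
H = -154 (H = -4 - 75*2 = -4 - 150 = -154)
V = -1742 (V = 6 - 1*1748 = 6 - 1748 = -1742)
(V + H) + 5254 = (-1742 - 154) + 5254 = -1896 + 5254 = 3358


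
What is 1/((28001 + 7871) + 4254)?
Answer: 1/40126 ≈ 2.4921e-5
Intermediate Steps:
1/((28001 + 7871) + 4254) = 1/(35872 + 4254) = 1/40126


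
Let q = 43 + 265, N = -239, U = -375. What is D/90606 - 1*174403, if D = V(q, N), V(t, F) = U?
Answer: -5267319531/30202 ≈ -1.7440e+5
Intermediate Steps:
q = 308
V(t, F) = -375
D = -375
D/90606 - 1*174403 = -375/90606 - 1*174403 = -375*1/90606 - 174403 = -125/30202 - 174403 = -5267319531/30202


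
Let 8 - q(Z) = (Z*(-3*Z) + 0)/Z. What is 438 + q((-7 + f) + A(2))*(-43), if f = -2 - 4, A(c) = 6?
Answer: 997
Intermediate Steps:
f = -6
q(Z) = 8 + 3*Z (q(Z) = 8 - (Z*(-3*Z) + 0)/Z = 8 - (-3*Z² + 0)/Z = 8 - (-3*Z²)/Z = 8 - (-3)*Z = 8 + 3*Z)
438 + q((-7 + f) + A(2))*(-43) = 438 + (8 + 3*((-7 - 6) + 6))*(-43) = 438 + (8 + 3*(-13 + 6))*(-43) = 438 + (8 + 3*(-7))*(-43) = 438 + (8 - 21)*(-43) = 438 - 13*(-43) = 438 + 559 = 997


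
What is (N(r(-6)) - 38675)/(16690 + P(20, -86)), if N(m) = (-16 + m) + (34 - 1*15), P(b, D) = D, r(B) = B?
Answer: -19339/8302 ≈ -2.3294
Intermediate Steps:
N(m) = 3 + m (N(m) = (-16 + m) + (34 - 15) = (-16 + m) + 19 = 3 + m)
(N(r(-6)) - 38675)/(16690 + P(20, -86)) = ((3 - 6) - 38675)/(16690 - 86) = (-3 - 38675)/16604 = -38678*1/16604 = -19339/8302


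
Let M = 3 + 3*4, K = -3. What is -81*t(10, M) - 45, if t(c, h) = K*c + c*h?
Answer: -9765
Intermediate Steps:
M = 15 (M = 3 + 12 = 15)
t(c, h) = -3*c + c*h
-81*t(10, M) - 45 = -810*(-3 + 15) - 45 = -810*12 - 45 = -81*120 - 45 = -9720 - 45 = -9765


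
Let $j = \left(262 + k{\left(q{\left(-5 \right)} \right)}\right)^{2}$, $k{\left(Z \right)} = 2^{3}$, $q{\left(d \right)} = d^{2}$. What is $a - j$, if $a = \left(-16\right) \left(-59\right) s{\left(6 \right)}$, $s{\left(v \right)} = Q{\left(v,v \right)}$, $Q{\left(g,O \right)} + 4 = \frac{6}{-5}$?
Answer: $- \frac{389044}{5} \approx -77809.0$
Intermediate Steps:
$Q{\left(g,O \right)} = - \frac{26}{5}$ ($Q{\left(g,O \right)} = -4 + \frac{6}{-5} = -4 + 6 \left(- \frac{1}{5}\right) = -4 - \frac{6}{5} = - \frac{26}{5}$)
$s{\left(v \right)} = - \frac{26}{5}$
$k{\left(Z \right)} = 8$
$a = - \frac{24544}{5}$ ($a = \left(-16\right) \left(-59\right) \left(- \frac{26}{5}\right) = 944 \left(- \frac{26}{5}\right) = - \frac{24544}{5} \approx -4908.8$)
$j = 72900$ ($j = \left(262 + 8\right)^{2} = 270^{2} = 72900$)
$a - j = - \frac{24544}{5} - 72900 = - \frac{389044}{5}$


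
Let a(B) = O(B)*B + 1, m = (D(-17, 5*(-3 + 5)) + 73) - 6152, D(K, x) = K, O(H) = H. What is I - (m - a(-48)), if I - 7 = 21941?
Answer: 30349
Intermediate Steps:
I = 21948 (I = 7 + 21941 = 21948)
m = -6096 (m = (-17 + 73) - 6152 = 56 - 6152 = -6096)
a(B) = 1 + B**2 (a(B) = B*B + 1 = B**2 + 1 = 1 + B**2)
I - (m - a(-48)) = 21948 - (-6096 - (1 + (-48)**2)) = 21948 - (-6096 - (1 + 2304)) = 21948 - (-6096 - 1*2305) = 21948 - (-6096 - 2305) = 21948 - 1*(-8401) = 21948 + 8401 = 30349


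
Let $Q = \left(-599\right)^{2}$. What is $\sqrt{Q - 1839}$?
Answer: $\sqrt{356962} \approx 597.46$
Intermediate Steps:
$Q = 358801$
$\sqrt{Q - 1839} = \sqrt{358801 - 1839} = \sqrt{356962}$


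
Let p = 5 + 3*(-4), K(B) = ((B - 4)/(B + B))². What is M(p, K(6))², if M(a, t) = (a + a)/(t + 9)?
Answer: 254016/105625 ≈ 2.4049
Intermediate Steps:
K(B) = (-4 + B)²/(4*B²) (K(B) = ((-4 + B)/((2*B)))² = ((-4 + B)*(1/(2*B)))² = ((-4 + B)/(2*B))² = (-4 + B)²/(4*B²))
p = -7 (p = 5 - 12 = -7)
M(a, t) = 2*a/(9 + t) (M(a, t) = (2*a)/(9 + t) = 2*a/(9 + t))
M(p, K(6))² = (2*(-7)/(9 + (¼)*(-4 + 6)²/6²))² = (2*(-7)/(9 + (¼)*(1/36)*2²))² = (2*(-7)/(9 + (¼)*(1/36)*4))² = (2*(-7)/(9 + 1/36))² = (2*(-7)/(325/36))² = (2*(-7)*(36/325))² = (-504/325)² = 254016/105625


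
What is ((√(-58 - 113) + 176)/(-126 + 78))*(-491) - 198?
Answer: 4807/3 + 491*I*√19/16 ≈ 1602.3 + 133.76*I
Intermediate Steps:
((√(-58 - 113) + 176)/(-126 + 78))*(-491) - 198 = ((√(-171) + 176)/(-48))*(-491) - 198 = ((3*I*√19 + 176)*(-1/48))*(-491) - 198 = ((176 + 3*I*√19)*(-1/48))*(-491) - 198 = (-11/3 - I*√19/16)*(-491) - 198 = (5401/3 + 491*I*√19/16) - 198 = 4807/3 + 491*I*√19/16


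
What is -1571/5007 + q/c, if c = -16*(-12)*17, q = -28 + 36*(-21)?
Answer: -188609/340476 ≈ -0.55396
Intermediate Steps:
q = -784 (q = -28 - 756 = -784)
c = 3264 (c = 192*17 = 3264)
-1571/5007 + q/c = -1571/5007 - 784/3264 = -1571*1/5007 - 784*1/3264 = -1571/5007 - 49/204 = -188609/340476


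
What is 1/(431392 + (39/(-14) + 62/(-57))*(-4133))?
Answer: 798/357025919 ≈ 2.2351e-6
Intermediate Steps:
1/(431392 + (39/(-14) + 62/(-57))*(-4133)) = 1/(431392 + (39*(-1/14) + 62*(-1/57))*(-4133)) = 1/(431392 + (-39/14 - 62/57)*(-4133)) = 1/(431392 - 3091/798*(-4133)) = 1/(431392 + 12775103/798) = 1/(357025919/798) = 798/357025919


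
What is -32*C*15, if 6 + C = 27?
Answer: -10080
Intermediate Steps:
C = 21 (C = -6 + 27 = 21)
-32*C*15 = -32*21*15 = -672*15 = -10080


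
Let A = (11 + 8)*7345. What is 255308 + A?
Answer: 394863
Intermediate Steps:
A = 139555 (A = 19*7345 = 139555)
255308 + A = 255308 + 139555 = 394863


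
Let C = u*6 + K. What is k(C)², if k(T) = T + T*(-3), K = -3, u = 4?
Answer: 1764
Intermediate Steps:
C = 21 (C = 4*6 - 3 = 24 - 3 = 21)
k(T) = -2*T (k(T) = T - 3*T = -2*T)
k(C)² = (-2*21)² = (-42)² = 1764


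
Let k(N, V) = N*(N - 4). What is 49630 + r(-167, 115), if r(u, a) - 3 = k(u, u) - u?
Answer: 78357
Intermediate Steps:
k(N, V) = N*(-4 + N)
r(u, a) = 3 - u + u*(-4 + u) (r(u, a) = 3 + (u*(-4 + u) - u) = 3 + (-u + u*(-4 + u)) = 3 - u + u*(-4 + u))
49630 + r(-167, 115) = 49630 + (3 - 1*(-167) - 167*(-4 - 167)) = 49630 + (3 + 167 - 167*(-171)) = 49630 + (3 + 167 + 28557) = 49630 + 28727 = 78357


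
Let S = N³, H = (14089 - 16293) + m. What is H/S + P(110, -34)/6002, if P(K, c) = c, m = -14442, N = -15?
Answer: 49897271/10128375 ≈ 4.9265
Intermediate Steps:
H = -16646 (H = (14089 - 16293) - 14442 = -2204 - 14442 = -16646)
S = -3375 (S = (-15)³ = -3375)
H/S + P(110, -34)/6002 = -16646/(-3375) - 34/6002 = -16646*(-1/3375) - 34*1/6002 = 16646/3375 - 17/3001 = 49897271/10128375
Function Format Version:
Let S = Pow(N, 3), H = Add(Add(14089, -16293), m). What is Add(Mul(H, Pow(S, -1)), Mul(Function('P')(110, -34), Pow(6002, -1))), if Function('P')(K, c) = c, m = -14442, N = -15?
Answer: Rational(49897271, 10128375) ≈ 4.9265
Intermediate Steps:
H = -16646 (H = Add(Add(14089, -16293), -14442) = Add(-2204, -14442) = -16646)
S = -3375 (S = Pow(-15, 3) = -3375)
Add(Mul(H, Pow(S, -1)), Mul(Function('P')(110, -34), Pow(6002, -1))) = Add(Mul(-16646, Pow(-3375, -1)), Mul(-34, Pow(6002, -1))) = Add(Mul(-16646, Rational(-1, 3375)), Mul(-34, Rational(1, 6002))) = Add(Rational(16646, 3375), Rational(-17, 3001)) = Rational(49897271, 10128375)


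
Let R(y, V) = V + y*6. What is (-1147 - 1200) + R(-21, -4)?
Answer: -2477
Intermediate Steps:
R(y, V) = V + 6*y
(-1147 - 1200) + R(-21, -4) = (-1147 - 1200) + (-4 + 6*(-21)) = -2347 + (-4 - 126) = -2347 - 130 = -2477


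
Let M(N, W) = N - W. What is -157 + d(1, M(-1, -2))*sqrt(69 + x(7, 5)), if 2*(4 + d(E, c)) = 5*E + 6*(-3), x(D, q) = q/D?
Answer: -157 - 3*sqrt(854) ≈ -244.67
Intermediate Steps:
d(E, c) = -13 + 5*E/2 (d(E, c) = -4 + (5*E + 6*(-3))/2 = -4 + (5*E - 18)/2 = -4 + (-18 + 5*E)/2 = -4 + (-9 + 5*E/2) = -13 + 5*E/2)
-157 + d(1, M(-1, -2))*sqrt(69 + x(7, 5)) = -157 + (-13 + (5/2)*1)*sqrt(69 + 5/7) = -157 + (-13 + 5/2)*sqrt(69 + 5*(1/7)) = -157 - 21*sqrt(69 + 5/7)/2 = -157 - 3*sqrt(854)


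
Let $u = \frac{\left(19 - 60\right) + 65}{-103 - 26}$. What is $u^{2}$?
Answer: $\frac{64}{1849} \approx 0.034613$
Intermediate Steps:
$u = - \frac{8}{43}$ ($u = \frac{-41 + 65}{-129} = 24 \left(- \frac{1}{129}\right) = - \frac{8}{43} \approx -0.18605$)
$u^{2} = \left(- \frac{8}{43}\right)^{2} = \frac{64}{1849}$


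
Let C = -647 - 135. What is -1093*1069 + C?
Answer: -1169199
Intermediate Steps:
C = -782
-1093*1069 + C = -1093*1069 - 782 = -1168417 - 782 = -1169199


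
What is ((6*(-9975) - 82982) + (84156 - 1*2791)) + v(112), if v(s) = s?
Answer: -61355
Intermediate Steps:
((6*(-9975) - 82982) + (84156 - 1*2791)) + v(112) = ((6*(-9975) - 82982) + (84156 - 1*2791)) + 112 = ((-59850 - 82982) + (84156 - 2791)) + 112 = (-142832 + 81365) + 112 = -61467 + 112 = -61355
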